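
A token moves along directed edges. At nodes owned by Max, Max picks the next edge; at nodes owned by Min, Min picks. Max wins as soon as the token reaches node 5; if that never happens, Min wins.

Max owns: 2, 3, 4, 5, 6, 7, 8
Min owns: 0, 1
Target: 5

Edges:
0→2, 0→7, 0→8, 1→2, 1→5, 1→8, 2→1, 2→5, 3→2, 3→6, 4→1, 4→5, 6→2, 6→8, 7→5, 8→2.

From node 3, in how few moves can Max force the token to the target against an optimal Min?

2

A0 = {5}
A1: add {2, 4, 7} — 2 (Max) has 2→5; 4 (Max) has 4→5; 7 (Max) has 7→5.
A2: add {3, 6, 8} — 3 (Max) has 3→2; 6 (Max) has 6→2; 8 (Max) has 8→2.
3 enters the attractor at level 2, so Max can force the target in 2 moves from there.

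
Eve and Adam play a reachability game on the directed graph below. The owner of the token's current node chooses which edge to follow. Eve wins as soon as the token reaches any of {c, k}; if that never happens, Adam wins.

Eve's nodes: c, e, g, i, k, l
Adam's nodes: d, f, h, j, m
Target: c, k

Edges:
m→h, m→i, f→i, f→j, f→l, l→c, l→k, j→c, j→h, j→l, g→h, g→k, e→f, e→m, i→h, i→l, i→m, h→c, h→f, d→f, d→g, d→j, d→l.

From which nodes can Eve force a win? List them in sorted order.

c, g, i, k, l

A0 = {c, k}
A1: add {g, l} — g (Eve) has g→k; l (Eve) has l→c.
A2: add {i} — i (Eve) has i→l.
A3 = A2; e.g. d (Adam) can still go to f. Fixed point.
Eve's winning region = {c, g, i, k, l}.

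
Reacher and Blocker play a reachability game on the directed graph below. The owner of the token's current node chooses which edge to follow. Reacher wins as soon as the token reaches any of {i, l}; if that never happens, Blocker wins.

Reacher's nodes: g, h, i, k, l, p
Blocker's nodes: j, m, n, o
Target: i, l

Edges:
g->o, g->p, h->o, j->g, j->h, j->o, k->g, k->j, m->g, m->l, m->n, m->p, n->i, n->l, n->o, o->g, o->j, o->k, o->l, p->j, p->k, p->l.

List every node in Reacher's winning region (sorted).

A0 = {i, l}
A1: add {p} — p (Reacher) has p→l.
A2: add {g} — g (Reacher) has g→p.
A3: add {k} — k (Reacher) has k→g.
A4 = A3; e.g. h (Reacher) has no edge into A3. Fixed point.
Reacher's winning region = {g, i, k, l, p}.

g, i, k, l, p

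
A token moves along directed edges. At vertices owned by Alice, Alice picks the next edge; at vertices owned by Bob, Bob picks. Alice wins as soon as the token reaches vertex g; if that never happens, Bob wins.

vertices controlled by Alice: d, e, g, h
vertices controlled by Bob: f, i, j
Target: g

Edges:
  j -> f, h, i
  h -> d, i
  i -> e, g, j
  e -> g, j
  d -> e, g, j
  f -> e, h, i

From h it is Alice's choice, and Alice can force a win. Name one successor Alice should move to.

A0 = {g}
A1: add {d, e} — d (Alice) has d→g; e (Alice) has e→g.
A2: add {h} — h (Alice) has h→d.
A3 = A2; e.g. f (Bob) can still go to i. Fixed point.
From h, successor d is in the attractor (rank 1); the other successor i is not.

d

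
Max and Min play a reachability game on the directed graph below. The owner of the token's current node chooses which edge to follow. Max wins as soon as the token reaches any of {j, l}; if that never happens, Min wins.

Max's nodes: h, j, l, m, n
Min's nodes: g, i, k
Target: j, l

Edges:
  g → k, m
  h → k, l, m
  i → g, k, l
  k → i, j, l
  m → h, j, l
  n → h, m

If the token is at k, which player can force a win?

A0 = {j, l}
A1: add {h, m} — h (Max) has h→l; m (Max) has m→j.
A2: add {n} — n (Max) has n→h.
A3 = A2; e.g. g (Min) can still go to k. Fixed point.
k never enters the attractor, so Min can avoid the target forever.

Min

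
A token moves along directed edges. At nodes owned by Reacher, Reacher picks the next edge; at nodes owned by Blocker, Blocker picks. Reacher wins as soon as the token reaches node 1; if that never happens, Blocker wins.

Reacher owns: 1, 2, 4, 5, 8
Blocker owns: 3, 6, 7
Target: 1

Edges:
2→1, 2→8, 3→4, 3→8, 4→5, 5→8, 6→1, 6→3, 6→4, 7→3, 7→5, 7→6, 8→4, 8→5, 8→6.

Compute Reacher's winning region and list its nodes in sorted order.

A0 = {1}
A1: add {2} — 2 (Reacher) has 2→1.
A2 = A1; e.g. 3 (Blocker) can still go to 4. Fixed point.
Reacher's winning region = {1, 2}.

1, 2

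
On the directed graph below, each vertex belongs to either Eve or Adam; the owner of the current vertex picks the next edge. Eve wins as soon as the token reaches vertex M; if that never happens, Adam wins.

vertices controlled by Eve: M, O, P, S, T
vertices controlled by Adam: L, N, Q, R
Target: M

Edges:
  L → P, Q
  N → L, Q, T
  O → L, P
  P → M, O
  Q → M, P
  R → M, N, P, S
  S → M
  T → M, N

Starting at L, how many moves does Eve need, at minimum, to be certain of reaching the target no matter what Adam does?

A0 = {M}
A1: add {P, S, T} — P (Eve) has P→M; S (Eve) has S→M; T (Eve) has T→M.
A2: add {O, Q} — O (Eve) has O→P; Q (Adam): all of {M, P} already in.
A3: add {L} — L (Adam): all of {P, Q} already in.
L enters the attractor at level 3, so Eve can force the target in 3 moves from there.

3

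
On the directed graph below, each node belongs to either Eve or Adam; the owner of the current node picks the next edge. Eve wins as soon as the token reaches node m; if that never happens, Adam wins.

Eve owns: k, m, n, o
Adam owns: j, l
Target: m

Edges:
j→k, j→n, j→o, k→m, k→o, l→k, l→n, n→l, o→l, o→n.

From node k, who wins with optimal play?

A0 = {m}
A1: add {k} — k (Eve) has k→m.
A2 = A1; e.g. j (Adam) can still go to n. Fixed point.
k ∈ A1, so Eve can force the target.

Eve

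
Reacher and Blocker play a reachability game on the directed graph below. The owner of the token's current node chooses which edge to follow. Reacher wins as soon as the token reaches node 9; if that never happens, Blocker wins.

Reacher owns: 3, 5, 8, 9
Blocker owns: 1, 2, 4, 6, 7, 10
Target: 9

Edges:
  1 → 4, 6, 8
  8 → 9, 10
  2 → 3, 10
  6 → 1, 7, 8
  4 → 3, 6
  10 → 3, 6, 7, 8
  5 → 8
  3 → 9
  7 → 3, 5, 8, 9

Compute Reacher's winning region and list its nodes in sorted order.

A0 = {9}
A1: add {3, 8} — 3 (Reacher) has 3→9; 8 (Reacher) has 8→9.
A2: add {5} — 5 (Reacher) has 5→8.
A3: add {7} — 7 (Blocker): all of {3, 5, 8, 9} already in.
A4 = A3; e.g. 1 (Blocker) can still go to 4. Fixed point.
Reacher's winning region = {3, 5, 7, 8, 9}.

3, 5, 7, 8, 9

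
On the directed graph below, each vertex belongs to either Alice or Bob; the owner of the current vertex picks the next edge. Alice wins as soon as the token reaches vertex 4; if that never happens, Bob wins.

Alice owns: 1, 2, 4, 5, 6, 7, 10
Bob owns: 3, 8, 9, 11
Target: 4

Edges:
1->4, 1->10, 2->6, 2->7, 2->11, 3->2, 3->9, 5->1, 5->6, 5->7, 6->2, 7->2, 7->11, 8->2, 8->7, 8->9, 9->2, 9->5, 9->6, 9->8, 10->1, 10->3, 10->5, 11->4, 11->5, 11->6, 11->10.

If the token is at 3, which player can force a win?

Bob

A0 = {4}
A1: add {1} — 1 (Alice) has 1→4.
A2: add {5, 10} — 5 (Alice) has 5→1; 10 (Alice) has 10→1.
A3 = A2; e.g. 2 (Alice) has no edge into A2. Fixed point.
3 never enters the attractor, so Bob can avoid the target forever.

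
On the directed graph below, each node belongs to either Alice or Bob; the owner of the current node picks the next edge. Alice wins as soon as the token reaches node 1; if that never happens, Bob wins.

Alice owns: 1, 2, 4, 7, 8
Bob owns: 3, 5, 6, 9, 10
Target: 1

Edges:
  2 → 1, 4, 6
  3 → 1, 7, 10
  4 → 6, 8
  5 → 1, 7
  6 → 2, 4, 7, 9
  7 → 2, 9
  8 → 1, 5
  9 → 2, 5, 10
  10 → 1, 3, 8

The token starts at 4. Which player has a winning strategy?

Alice

A0 = {1}
A1: add {2, 8} — 2 (Alice) has 2→1; 8 (Alice) has 8→1.
A2: add {4, 7} — 4 (Alice) has 4→8; 7 (Alice) has 7→2.
4 ∈ A2, so Alice can force the target.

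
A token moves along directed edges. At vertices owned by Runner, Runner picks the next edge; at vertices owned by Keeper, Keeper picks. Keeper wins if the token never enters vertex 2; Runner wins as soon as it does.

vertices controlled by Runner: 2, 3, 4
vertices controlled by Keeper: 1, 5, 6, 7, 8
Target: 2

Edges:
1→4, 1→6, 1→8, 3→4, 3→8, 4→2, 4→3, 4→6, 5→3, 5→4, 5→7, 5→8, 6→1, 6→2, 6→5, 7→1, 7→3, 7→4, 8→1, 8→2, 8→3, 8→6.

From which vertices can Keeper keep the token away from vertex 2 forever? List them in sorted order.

A0 = {2}
A1: add {4} — 4 (Runner) has 4→2.
A2: add {3} — 3 (Runner) has 3→4.
A3 = A2; e.g. 1 (Keeper) can still go to 6. Fixed point.
Runner's attractor = {2, 3, 4}; Keeper avoids the target exactly from the complement.

1, 5, 6, 7, 8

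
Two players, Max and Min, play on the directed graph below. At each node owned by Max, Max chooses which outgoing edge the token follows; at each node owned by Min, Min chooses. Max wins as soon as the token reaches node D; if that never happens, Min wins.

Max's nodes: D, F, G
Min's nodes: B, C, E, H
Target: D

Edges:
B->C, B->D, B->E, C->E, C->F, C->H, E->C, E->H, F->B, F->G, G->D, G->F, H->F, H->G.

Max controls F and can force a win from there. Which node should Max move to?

A0 = {D}
A1: add {G} — G (Max) has G→D.
A2: add {F} — F (Max) has F→G.
A3: add {H} — H (Min): all of {F, G} already in.
A4 = A3; e.g. B (Min) can still go to C. Fixed point.
From F, successor G is in the attractor (rank 1); the other successor B is not.

G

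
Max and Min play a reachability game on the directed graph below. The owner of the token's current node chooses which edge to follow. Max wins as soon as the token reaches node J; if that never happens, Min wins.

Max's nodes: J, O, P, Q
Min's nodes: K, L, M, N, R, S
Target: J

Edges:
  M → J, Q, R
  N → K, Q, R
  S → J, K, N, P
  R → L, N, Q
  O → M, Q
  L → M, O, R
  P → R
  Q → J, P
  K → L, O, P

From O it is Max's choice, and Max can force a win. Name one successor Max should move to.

Q

A0 = {J}
A1: add {Q} — Q (Max) has Q→J.
A2: add {O} — O (Max) has O→Q.
A3 = A2; e.g. K (Min) can still go to L. Fixed point.
From O, successor Q is in the attractor (rank 1); the other successor M is not.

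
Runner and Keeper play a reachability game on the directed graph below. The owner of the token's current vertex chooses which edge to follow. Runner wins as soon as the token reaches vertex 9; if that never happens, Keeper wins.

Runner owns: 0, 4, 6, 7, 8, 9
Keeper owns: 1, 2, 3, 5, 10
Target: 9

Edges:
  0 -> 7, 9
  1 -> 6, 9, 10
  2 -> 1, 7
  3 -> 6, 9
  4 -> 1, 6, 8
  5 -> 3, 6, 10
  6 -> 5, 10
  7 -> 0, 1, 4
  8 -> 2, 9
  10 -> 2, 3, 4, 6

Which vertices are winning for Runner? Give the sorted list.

0, 4, 7, 8, 9

A0 = {9}
A1: add {0, 8} — 0 (Runner) has 0→9; 8 (Runner) has 8→9.
A2: add {4, 7} — 4 (Runner) has 4→8; 7 (Runner) has 7→0.
A3 = A2; e.g. 1 (Keeper) can still go to 6. Fixed point.
Runner's winning region = {0, 4, 7, 8, 9}.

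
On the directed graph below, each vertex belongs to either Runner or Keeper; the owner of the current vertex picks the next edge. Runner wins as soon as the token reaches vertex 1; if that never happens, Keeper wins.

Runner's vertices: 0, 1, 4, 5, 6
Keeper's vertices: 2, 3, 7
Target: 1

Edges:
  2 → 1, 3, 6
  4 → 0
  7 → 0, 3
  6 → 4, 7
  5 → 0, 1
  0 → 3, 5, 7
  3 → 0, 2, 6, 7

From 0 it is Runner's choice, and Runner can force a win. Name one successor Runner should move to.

5

A0 = {1}
A1: add {5} — 5 (Runner) has 5→1.
A2: add {0} — 0 (Runner) has 0→5.
A3: add {4} — 4 (Runner) has 4→0.
A4: add {6} — 6 (Runner) has 6→4.
A5 = A4; e.g. 2 (Keeper) can still go to 3. Fixed point.
From 0, successor 5 is in the attractor (rank 1); the other successors 3, 7 are not.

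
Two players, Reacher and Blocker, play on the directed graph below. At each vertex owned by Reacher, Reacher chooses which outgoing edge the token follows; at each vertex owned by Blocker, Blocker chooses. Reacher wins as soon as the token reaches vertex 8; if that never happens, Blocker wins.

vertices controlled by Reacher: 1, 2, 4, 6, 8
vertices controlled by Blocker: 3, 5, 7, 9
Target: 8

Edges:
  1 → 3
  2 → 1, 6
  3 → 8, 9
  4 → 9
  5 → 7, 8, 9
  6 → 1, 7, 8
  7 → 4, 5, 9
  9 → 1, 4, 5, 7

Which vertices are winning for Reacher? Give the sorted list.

A0 = {8}
A1: add {6} — 6 (Reacher) has 6→8.
A2: add {2} — 2 (Reacher) has 2→6.
A3 = A2; e.g. 1 (Reacher) has no edge into A2. Fixed point.
Reacher's winning region = {2, 6, 8}.

2, 6, 8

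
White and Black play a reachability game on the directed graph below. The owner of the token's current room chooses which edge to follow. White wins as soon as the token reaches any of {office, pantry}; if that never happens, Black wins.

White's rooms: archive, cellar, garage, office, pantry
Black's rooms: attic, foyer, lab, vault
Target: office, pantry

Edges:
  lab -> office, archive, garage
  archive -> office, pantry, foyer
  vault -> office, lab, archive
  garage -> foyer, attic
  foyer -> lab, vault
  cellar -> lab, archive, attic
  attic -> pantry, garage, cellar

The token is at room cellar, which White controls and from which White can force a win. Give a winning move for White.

A0 = {office, pantry}
A1: add {archive} — archive (White) has archive→office.
A2: add {cellar} — cellar (White) has cellar→archive.
A3 = A2; e.g. lab (Black) can still go to garage. Fixed point.
From cellar, successor archive is in the attractor (rank 1); the other successors attic, lab are not.

archive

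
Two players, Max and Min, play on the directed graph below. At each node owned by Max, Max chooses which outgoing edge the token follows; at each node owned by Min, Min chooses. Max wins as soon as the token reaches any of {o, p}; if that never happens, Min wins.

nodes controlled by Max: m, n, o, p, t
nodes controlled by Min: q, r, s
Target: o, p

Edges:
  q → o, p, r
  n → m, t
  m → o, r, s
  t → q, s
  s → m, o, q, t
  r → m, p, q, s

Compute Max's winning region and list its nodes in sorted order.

m, n, o, p

A0 = {o, p}
A1: add {m} — m (Max) has m→o.
A2: add {n} — n (Max) has n→m.
A3 = A2; e.g. q (Min) can still go to r. Fixed point.
Max's winning region = {m, n, o, p}.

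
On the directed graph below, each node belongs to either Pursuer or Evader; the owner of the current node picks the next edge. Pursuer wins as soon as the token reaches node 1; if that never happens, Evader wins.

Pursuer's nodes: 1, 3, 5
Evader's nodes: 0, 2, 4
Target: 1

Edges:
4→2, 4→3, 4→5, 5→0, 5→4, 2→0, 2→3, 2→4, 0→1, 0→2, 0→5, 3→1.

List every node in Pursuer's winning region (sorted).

A0 = {1}
A1: add {3} — 3 (Pursuer) has 3→1.
A2 = A1; e.g. 0 (Evader) can still go to 2. Fixed point.
Pursuer's winning region = {1, 3}.

1, 3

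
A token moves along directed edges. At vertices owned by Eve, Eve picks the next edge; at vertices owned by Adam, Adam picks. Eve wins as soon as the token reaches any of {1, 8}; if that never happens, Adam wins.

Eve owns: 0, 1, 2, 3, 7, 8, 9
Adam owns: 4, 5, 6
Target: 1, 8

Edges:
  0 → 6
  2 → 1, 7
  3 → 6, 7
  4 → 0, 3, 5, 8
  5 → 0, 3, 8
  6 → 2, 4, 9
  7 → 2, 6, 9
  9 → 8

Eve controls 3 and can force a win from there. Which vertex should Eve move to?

7

A0 = {1, 8}
A1: add {2, 9} — 2 (Eve) has 2→1; 9 (Eve) has 9→8.
A2: add {7} — 7 (Eve) has 7→2.
A3: add {3} — 3 (Eve) has 3→7.
A4 = A3; e.g. 0 (Eve) has no edge into A3. Fixed point.
From 3, successor 7 is in the attractor (rank 2); the other successor 6 is not.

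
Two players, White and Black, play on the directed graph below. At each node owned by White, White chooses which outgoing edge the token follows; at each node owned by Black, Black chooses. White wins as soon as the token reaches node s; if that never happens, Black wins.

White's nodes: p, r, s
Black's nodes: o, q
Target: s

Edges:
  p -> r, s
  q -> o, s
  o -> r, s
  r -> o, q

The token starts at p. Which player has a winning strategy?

White

A0 = {s}
A1: add {p} — p (White) has p→s.
A2 = A1; e.g. o (Black) can still go to r. Fixed point.
p ∈ A1, so White can force the target.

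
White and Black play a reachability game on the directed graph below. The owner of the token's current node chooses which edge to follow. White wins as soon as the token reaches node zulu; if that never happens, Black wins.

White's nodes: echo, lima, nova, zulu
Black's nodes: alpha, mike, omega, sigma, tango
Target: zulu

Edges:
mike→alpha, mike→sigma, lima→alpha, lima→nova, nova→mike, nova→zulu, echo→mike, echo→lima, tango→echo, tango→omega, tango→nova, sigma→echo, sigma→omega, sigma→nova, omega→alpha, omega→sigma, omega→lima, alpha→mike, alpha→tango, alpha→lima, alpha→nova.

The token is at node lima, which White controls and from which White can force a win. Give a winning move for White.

A0 = {zulu}
A1: add {nova} — nova (White) has nova→zulu.
A2: add {lima} — lima (White) has lima→nova.
A3: add {echo} — echo (White) has echo→lima.
A4 = A3; e.g. mike (Black) can still go to alpha. Fixed point.
From lima, successor nova is in the attractor (rank 1); the other successor alpha is not.

nova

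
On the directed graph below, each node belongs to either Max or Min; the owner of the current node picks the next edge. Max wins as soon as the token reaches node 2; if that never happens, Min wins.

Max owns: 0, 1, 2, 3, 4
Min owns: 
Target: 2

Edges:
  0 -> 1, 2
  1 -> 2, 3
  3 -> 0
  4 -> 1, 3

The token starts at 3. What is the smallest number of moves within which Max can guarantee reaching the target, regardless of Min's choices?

A0 = {2}
A1: add {0, 1} — 0 (Max) has 0→2; 1 (Max) has 1→2.
A2: add {3, 4} — 3 (Max) has 3→0; 4 (Max) has 4→1.
A2 = all vertices. Fixed point.
3 enters the attractor at level 2, so Max can force the target in 2 moves from there.

2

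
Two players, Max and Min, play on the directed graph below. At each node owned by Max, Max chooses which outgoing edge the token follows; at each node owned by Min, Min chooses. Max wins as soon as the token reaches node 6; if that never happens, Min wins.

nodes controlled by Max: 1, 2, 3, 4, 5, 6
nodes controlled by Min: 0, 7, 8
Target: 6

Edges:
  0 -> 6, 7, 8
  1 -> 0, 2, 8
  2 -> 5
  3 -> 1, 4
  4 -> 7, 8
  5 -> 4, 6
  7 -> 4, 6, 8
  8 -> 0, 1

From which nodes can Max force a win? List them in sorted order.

A0 = {6}
A1: add {5} — 5 (Max) has 5→6.
A2: add {2} — 2 (Max) has 2→5.
A3: add {1} — 1 (Max) has 1→2.
A4: add {3} — 3 (Max) has 3→1.
A5 = A4; e.g. 0 (Min) can still go to 7. Fixed point.
Max's winning region = {1, 2, 3, 5, 6}.

1, 2, 3, 5, 6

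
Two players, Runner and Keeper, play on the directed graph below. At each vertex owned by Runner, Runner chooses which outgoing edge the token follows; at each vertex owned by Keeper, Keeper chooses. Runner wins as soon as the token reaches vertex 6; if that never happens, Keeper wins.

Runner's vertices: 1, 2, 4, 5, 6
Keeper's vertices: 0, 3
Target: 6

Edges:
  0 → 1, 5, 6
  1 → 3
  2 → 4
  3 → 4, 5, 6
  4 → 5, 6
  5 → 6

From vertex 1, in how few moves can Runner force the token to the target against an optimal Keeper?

3

A0 = {6}
A1: add {4, 5} — 4 (Runner) has 4→6; 5 (Runner) has 5→6.
A2: add {2, 3} — 2 (Runner) has 2→4; 3 (Keeper): all of {4, 5, 6} already in.
A3: add {1} — 1 (Runner) has 1→3.
1 enters the attractor at level 3, so Runner can force the target in 3 moves from there.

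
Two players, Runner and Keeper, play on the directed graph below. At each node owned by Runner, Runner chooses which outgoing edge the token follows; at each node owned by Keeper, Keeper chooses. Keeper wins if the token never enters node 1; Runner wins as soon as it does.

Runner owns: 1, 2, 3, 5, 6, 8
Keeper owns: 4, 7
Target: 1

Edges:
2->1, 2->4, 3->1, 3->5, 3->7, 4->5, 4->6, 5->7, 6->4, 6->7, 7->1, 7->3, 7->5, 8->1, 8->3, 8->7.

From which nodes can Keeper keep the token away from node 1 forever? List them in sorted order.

4, 5, 6, 7

A0 = {1}
A1: add {2, 3, 8} — 2 (Runner) has 2→1; 3 (Runner) has 3→1; 8 (Runner) has 8→1.
A2 = A1; e.g. 4 (Keeper) can still go to 5. Fixed point.
Runner's attractor = {1, 2, 3, 8}; Keeper avoids the target exactly from the complement.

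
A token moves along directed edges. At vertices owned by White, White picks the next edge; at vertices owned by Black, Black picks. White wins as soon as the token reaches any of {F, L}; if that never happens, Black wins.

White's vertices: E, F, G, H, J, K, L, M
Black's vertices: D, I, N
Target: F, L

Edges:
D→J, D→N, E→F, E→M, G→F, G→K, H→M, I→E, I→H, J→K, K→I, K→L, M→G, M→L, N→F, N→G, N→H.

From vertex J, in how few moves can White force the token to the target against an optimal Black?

2

A0 = {F, L}
A1: add {E, G, K, M} — E (White) has E→F; G (White) has G→F; K (White) has K→L; M (White) has M→L.
A2: add {H, J} — H (White) has H→M; J (White) has J→K.
J enters the attractor at level 2, so White can force the target in 2 moves from there.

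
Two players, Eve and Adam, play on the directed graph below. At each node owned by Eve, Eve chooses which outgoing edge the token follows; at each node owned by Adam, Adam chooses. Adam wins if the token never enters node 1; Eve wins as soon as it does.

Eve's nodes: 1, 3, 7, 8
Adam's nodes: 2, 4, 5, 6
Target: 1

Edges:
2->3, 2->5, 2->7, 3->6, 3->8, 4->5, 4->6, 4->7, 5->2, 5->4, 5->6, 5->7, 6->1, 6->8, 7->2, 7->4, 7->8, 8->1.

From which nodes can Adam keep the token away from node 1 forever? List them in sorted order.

2, 4, 5

A0 = {1}
A1: add {8} — 8 (Eve) has 8→1.
A2: add {3, 6, 7} — 3 (Eve) has 3→8; 6 (Adam): all of {1, 8} already in; 7 (Eve) has 7→8.
A3 = A2; e.g. 2 (Adam) can still go to 5. Fixed point.
Eve's attractor = {1, 3, 6, 7, 8}; Adam avoids the target exactly from the complement.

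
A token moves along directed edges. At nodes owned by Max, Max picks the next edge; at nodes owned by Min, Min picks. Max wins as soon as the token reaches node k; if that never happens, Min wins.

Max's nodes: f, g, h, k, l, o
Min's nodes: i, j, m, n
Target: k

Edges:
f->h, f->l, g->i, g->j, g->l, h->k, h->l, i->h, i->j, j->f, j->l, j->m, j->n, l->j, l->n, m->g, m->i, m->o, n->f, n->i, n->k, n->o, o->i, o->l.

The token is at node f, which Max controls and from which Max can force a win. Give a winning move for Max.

A0 = {k}
A1: add {h} — h (Max) has h→k.
A2: add {f} — f (Max) has f→h.
A3 = A2; e.g. g (Max) has no edge into A2. Fixed point.
From f, successor h is in the attractor (rank 1); the other successor l is not.

h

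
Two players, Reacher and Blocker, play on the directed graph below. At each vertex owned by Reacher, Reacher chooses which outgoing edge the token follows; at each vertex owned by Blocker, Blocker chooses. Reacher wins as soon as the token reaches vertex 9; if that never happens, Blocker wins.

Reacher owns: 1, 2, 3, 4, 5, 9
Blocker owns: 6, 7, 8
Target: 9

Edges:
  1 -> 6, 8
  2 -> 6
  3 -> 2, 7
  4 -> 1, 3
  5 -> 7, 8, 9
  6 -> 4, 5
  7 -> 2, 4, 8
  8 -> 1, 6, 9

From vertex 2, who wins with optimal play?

Blocker

A0 = {9}
A1: add {5} — 5 (Reacher) has 5→9.
A2 = A1; e.g. 1 (Reacher) has no edge into A1. Fixed point.
2 never enters the attractor, so Blocker can avoid the target forever.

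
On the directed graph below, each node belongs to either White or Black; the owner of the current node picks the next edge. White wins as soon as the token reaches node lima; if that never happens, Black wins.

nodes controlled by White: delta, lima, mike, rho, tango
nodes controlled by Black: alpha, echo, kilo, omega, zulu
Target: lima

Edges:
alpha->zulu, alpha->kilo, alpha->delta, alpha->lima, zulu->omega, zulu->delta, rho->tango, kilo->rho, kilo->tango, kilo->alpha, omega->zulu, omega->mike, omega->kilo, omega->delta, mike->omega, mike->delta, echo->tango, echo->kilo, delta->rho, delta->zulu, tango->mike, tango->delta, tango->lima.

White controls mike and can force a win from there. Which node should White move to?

A0 = {lima}
A1: add {tango} — tango (White) has tango→lima.
A2: add {rho} — rho (White) has rho→tango.
A3: add {delta} — delta (White) has delta→rho.
A4: add {mike} — mike (White) has mike→delta.
A5 = A4; e.g. zulu (Black) can still go to omega. Fixed point.
From mike, successor delta is in the attractor (rank 3); the other successor omega is not.

delta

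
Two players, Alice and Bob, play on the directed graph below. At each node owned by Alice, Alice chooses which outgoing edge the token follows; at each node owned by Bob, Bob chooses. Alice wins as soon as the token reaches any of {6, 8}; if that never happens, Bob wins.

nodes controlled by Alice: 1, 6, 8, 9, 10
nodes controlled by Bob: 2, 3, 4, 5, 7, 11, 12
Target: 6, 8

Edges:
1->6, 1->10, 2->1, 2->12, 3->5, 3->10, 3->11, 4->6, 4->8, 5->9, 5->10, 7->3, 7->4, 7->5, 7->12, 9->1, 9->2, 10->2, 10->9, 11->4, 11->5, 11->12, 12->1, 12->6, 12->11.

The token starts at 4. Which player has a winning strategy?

A0 = {6, 8}
A1: add {1, 4} — 1 (Alice) has 1→6; 4 (Bob): all of {6, 8} already in.
4 ∈ A1, so Alice can force the target.

Alice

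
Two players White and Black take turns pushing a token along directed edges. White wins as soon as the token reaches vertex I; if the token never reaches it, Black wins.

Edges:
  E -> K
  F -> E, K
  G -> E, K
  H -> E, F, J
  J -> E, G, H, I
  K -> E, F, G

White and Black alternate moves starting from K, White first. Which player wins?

Track states (vertex, player-to-move).
A0 = {(I,White), (I,Black)}
A1: add {(J,White)}.
A2 = A1; e.g. (E,White) stays out. (K,White) never enters ⇒ Black avoids the target.

Black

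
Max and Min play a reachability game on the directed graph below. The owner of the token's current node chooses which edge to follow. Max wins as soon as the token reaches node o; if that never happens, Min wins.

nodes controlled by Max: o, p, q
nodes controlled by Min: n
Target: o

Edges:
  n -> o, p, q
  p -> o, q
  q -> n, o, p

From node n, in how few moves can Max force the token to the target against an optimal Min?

A0 = {o}
A1: add {p, q} — p (Max) has p→o; q (Max) has q→o.
A2: add {n} — n (Min): all of {o, p, q} already in.
A2 = all vertices. Fixed point.
n enters the attractor at level 2, so Max can force the target in 2 moves from there.

2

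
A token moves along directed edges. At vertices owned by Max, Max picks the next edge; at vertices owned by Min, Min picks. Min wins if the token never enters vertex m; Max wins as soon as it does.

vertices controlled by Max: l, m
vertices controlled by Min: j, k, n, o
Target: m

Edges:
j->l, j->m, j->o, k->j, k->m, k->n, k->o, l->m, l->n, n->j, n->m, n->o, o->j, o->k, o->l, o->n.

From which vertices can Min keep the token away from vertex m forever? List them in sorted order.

j, k, n, o

A0 = {m}
A1: add {l} — l (Max) has l→m.
A2 = A1; e.g. j (Min) can still go to o. Fixed point.
Max's attractor = {l, m}; Min avoids the target exactly from the complement.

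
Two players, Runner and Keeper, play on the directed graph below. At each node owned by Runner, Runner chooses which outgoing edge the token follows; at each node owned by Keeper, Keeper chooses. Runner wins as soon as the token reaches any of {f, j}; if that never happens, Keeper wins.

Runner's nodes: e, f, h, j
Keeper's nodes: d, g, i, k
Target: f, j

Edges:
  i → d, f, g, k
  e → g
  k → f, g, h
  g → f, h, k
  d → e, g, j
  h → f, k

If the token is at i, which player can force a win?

Keeper

A0 = {f, j}
A1: add {h} — h (Runner) has h→f.
A2 = A1; e.g. d (Keeper) can still go to e. Fixed point.
i never enters the attractor, so Keeper can avoid the target forever.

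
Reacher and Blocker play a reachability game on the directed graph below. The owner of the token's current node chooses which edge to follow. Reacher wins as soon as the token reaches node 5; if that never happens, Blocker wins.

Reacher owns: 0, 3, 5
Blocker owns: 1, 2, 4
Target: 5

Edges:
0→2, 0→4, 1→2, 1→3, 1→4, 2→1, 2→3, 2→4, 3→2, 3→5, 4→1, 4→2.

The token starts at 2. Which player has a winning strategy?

Blocker

A0 = {5}
A1: add {3} — 3 (Reacher) has 3→5.
A2 = A1; e.g. 0 (Reacher) has no edge into A1. Fixed point.
2 never enters the attractor, so Blocker can avoid the target forever.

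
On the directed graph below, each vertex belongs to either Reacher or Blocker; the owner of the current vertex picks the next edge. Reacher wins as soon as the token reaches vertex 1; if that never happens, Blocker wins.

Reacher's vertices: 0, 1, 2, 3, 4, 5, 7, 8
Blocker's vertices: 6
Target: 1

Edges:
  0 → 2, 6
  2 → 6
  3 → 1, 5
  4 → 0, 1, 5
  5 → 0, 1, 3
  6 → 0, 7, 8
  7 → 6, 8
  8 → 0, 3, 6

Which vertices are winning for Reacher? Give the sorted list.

1, 3, 4, 5, 7, 8

A0 = {1}
A1: add {3, 4, 5} — 3 (Reacher) has 3→1; 4 (Reacher) has 4→1; 5 (Reacher) has 5→1.
A2: add {8} — 8 (Reacher) has 8→3.
A3: add {7} — 7 (Reacher) has 7→8.
A4 = A3; e.g. 0 (Reacher) has no edge into A3. Fixed point.
Reacher's winning region = {1, 3, 4, 5, 7, 8}.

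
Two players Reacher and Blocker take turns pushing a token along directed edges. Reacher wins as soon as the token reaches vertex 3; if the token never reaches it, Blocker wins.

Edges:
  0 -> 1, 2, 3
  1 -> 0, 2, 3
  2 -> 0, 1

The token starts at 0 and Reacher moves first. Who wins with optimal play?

Reacher

Track states (vertex, player-to-move).
A0 = {(3,Reacher), (3,Blocker)}
A1: add {(0,Reacher), (1,Reacher)}.
(0,Reacher) ∈ A1 ⇒ Reacher forces the target.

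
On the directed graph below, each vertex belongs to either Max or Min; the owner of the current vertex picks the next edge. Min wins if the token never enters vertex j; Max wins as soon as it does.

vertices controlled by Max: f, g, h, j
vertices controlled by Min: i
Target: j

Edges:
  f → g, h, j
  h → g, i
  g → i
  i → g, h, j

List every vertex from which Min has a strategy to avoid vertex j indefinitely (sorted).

A0 = {j}
A1: add {f} — f (Max) has f→j.
A2 = A1; e.g. g (Max) has no edge into A1. Fixed point.
Max's attractor = {f, j}; Min avoids the target exactly from the complement.

g, h, i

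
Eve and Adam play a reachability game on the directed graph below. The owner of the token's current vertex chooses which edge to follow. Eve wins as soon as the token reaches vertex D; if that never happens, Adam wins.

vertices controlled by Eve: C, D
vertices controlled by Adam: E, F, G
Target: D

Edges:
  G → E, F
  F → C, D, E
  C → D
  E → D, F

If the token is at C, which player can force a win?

Eve

A0 = {D}
A1: add {C} — C (Eve) has C→D.
A2 = A1; e.g. E (Adam) can still go to F. Fixed point.
C ∈ A1, so Eve can force the target.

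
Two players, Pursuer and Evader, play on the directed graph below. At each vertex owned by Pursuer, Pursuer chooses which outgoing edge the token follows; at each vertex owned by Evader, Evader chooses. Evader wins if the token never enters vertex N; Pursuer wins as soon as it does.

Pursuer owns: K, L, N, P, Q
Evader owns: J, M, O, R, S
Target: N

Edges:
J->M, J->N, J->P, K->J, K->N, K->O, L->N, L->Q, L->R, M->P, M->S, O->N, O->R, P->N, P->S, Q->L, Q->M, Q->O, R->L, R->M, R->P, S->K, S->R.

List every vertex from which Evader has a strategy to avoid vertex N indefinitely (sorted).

A0 = {N}
A1: add {K, L, P} — K (Pursuer) has K→N; L (Pursuer) has L→N; P (Pursuer) has P→N.
A2: add {Q} — Q (Pursuer) has Q→L.
A3 = A2; e.g. J (Evader) can still go to M. Fixed point.
Pursuer's attractor = {K, L, N, P, Q}; Evader avoids the target exactly from the complement.

J, M, O, R, S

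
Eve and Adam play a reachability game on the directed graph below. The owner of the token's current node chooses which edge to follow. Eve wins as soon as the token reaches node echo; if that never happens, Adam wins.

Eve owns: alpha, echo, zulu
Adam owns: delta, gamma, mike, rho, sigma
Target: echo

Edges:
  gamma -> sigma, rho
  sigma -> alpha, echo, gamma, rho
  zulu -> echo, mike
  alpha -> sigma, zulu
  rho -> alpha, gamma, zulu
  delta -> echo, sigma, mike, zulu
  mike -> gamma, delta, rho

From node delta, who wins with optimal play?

Adam

A0 = {echo}
A1: add {zulu} — zulu (Eve) has zulu→echo.
A2: add {alpha} — alpha (Eve) has alpha→zulu.
A3 = A2; e.g. gamma (Adam) can still go to sigma. Fixed point.
delta never enters the attractor, so Adam can avoid the target forever.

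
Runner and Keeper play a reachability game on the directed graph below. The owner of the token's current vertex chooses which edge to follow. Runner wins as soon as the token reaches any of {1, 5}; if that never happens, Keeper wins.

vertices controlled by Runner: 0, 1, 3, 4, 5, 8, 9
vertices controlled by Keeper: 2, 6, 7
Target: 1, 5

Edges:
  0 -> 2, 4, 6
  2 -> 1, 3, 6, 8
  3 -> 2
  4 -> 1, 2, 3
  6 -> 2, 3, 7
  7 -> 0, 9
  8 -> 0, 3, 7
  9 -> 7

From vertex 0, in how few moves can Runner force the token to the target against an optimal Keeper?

2

A0 = {1, 5}
A1: add {4} — 4 (Runner) has 4→1.
A2: add {0} — 0 (Runner) has 0→4.
0 enters the attractor at level 2, so Runner can force the target in 2 moves from there.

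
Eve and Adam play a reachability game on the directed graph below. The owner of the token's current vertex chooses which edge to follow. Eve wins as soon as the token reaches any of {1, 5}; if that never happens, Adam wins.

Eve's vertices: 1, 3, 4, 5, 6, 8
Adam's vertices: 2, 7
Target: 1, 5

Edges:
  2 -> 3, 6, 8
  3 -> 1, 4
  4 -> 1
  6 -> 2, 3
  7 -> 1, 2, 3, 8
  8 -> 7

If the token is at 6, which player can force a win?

A0 = {1, 5}
A1: add {3, 4} — 3 (Eve) has 3→1; 4 (Eve) has 4→1.
A2: add {6} — 6 (Eve) has 6→3.
A3 = A2; e.g. 2 (Adam) can still go to 8. Fixed point.
6 ∈ A2, so Eve can force the target.

Eve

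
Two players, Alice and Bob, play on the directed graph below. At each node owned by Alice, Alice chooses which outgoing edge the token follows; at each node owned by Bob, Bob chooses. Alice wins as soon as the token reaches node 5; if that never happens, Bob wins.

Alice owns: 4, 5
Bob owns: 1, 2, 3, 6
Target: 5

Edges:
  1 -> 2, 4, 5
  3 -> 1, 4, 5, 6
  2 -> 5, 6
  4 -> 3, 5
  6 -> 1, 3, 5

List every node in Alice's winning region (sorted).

A0 = {5}
A1: add {4} — 4 (Alice) has 4→5.
A2 = A1; e.g. 1 (Bob) can still go to 2. Fixed point.
Alice's winning region = {4, 5}.

4, 5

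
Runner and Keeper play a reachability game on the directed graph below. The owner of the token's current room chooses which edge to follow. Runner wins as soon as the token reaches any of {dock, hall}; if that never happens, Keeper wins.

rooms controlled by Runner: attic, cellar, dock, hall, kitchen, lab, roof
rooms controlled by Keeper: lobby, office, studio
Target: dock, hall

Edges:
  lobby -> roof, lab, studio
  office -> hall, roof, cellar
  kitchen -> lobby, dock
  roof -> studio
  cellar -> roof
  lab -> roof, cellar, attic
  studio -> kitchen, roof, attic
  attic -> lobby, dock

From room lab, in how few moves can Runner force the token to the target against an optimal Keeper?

2

A0 = {dock, hall}
A1: add {attic, kitchen} — kitchen (Runner) has kitchen→dock; attic (Runner) has attic→dock.
A2: add {lab} — lab (Runner) has lab→attic.
A3 = A2; e.g. lobby (Keeper) can still go to roof. Fixed point.
lab enters the attractor at level 2, so Runner can force the target in 2 moves from there.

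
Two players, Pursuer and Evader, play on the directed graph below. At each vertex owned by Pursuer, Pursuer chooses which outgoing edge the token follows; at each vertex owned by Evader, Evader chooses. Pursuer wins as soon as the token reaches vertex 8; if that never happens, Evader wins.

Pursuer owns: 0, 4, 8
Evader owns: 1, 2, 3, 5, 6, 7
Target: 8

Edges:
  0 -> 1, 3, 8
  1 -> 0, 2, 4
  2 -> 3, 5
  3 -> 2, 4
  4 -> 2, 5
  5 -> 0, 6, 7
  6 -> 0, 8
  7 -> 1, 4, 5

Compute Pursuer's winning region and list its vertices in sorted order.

0, 6, 8

A0 = {8}
A1: add {0} — 0 (Pursuer) has 0→8.
A2: add {6} — 6 (Evader): all of {0, 8} already in.
A3 = A2; e.g. 1 (Evader) can still go to 2. Fixed point.
Pursuer's winning region = {0, 6, 8}.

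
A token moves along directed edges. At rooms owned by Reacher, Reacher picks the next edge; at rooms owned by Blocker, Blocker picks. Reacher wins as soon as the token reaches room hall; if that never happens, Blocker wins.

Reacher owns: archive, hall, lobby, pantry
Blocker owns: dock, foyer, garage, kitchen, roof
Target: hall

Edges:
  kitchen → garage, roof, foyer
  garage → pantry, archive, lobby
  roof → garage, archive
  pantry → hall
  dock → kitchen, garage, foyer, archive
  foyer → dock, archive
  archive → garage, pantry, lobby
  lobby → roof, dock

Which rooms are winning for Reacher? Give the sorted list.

A0 = {hall}
A1: add {pantry} — pantry (Reacher) has pantry→hall.
A2: add {archive} — archive (Reacher) has archive→pantry.
A3 = A2; e.g. kitchen (Blocker) can still go to garage. Fixed point.
Reacher's winning region = {archive, hall, pantry}.

archive, hall, pantry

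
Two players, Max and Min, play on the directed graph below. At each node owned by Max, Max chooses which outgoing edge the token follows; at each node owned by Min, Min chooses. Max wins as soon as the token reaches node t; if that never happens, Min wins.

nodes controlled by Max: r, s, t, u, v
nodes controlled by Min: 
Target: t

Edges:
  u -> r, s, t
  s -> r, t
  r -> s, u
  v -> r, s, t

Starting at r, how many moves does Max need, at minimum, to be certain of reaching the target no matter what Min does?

A0 = {t}
A1: add {s, u, v} — s (Max) has s→t; u (Max) has u→t; v (Max) has v→t.
A2: add {r} — r (Max) has r→s.
A2 = all vertices. Fixed point.
r enters the attractor at level 2, so Max can force the target in 2 moves from there.

2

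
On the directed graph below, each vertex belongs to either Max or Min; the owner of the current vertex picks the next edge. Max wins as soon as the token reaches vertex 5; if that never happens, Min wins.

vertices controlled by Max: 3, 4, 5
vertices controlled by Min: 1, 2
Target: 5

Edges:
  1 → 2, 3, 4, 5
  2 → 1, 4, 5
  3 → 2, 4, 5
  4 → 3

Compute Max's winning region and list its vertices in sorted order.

A0 = {5}
A1: add {3} — 3 (Max) has 3→5.
A2: add {4} — 4 (Max) has 4→3.
A3 = A2; e.g. 1 (Min) can still go to 2. Fixed point.
Max's winning region = {3, 4, 5}.

3, 4, 5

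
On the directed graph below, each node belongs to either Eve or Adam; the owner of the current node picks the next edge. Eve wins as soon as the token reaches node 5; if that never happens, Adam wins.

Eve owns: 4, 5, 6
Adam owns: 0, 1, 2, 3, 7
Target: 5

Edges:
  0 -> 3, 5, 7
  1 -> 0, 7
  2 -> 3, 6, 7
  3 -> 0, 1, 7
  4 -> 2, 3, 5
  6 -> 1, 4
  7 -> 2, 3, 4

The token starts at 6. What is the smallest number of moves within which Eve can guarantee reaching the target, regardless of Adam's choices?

A0 = {5}
A1: add {4} — 4 (Eve) has 4→5.
A2: add {6} — 6 (Eve) has 6→4.
A3 = A2; e.g. 0 (Adam) can still go to 3. Fixed point.
6 enters the attractor at level 2, so Eve can force the target in 2 moves from there.

2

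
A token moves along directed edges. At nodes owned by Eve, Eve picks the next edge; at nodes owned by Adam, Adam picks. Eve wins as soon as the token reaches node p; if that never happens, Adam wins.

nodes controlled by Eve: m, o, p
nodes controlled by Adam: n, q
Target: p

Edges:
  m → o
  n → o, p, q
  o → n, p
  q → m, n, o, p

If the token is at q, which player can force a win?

Adam

A0 = {p}
A1: add {o} — o (Eve) has o→p.
A2: add {m} — m (Eve) has m→o.
A3 = A2; e.g. n (Adam) can still go to q. Fixed point.
q never enters the attractor, so Adam can avoid the target forever.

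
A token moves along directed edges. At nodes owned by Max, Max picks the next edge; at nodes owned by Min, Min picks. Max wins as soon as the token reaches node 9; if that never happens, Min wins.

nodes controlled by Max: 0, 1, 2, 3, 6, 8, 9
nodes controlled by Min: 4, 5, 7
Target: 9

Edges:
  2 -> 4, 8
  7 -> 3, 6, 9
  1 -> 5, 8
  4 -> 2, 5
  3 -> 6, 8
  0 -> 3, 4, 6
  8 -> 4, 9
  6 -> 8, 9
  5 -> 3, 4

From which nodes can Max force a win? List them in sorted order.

A0 = {9}
A1: add {6, 8} — 6 (Max) has 6→9; 8 (Max) has 8→9.
A2: add {0, 1, 2, 3} — 0 (Max) has 0→6; 1 (Max) has 1→8; 2 (Max) has 2→8; 3 (Max) has 3→6.
A3: add {7} — 7 (Min): all of {3, 6, 9} already in.
A4 = A3; e.g. 4 (Min) can still go to 5. Fixed point.
Max's winning region = {0, 1, 2, 3, 6, 7, 8, 9}.

0, 1, 2, 3, 6, 7, 8, 9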